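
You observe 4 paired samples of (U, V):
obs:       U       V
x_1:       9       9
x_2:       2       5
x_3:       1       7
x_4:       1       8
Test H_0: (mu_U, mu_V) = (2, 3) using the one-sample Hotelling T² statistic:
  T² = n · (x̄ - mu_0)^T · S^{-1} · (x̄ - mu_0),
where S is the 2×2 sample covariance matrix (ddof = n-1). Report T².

Step 1 — sample mean vector:
  mean(U) = (9 + 2 + 1 + 1) / 4 = 13/4 = 3.25
  mean(V) = (9 + 5 + 7 + 8) / 4 = 29/4 = 7.25
  x̄ = (3.25, 7.25),  deviation x̄ - mu_0 = (3.25, 7.25) - (2, 3) = (1.25, 4.25).

Step 2 — sample covariance matrix, S[i,j] = (1/(n-1)) · Σ_k (x_{k,i} - mean_i) · (x_{k,j} - mean_j), divisor n-1 = 3:
  S[U,U] = ((5.75)·(5.75) + (-1.25)·(-1.25) + (-2.25)·(-2.25) + (-2.25)·(-2.25)) / 3 = 44.75/3 = 14.9167
  S[U,V] = ((5.75)·(1.75) + (-1.25)·(-2.25) + (-2.25)·(-0.25) + (-2.25)·(0.75)) / 3 = 11.75/3 = 3.9167
  S[V,V] = ((1.75)·(1.75) + (-2.25)·(-2.25) + (-0.25)·(-0.25) + (0.75)·(0.75)) / 3 = 8.75/3 = 2.9167
  S = [[14.9167, 3.9167],
 [3.9167, 2.9167]].

Step 3 — invert S. det(S) = 14.9167·2.9167 - (3.9167)² = 28.1667.
  S^{-1} = (1/det) · [[d, -b], [-b, a]] = [[0.1036, -0.1391],
 [-0.1391, 0.5296]].

Step 4 — quadratic form (x̄ - mu_0)^T · S^{-1} · (x̄ - mu_0):
  S^{-1} · (x̄ - mu_0) = (-0.4615, 2.0769),
  (x̄ - mu_0)^T · [...] = (1.25)·(-0.4615) + (4.25)·(2.0769) = 8.25.

Step 5 — scale by n: T² = 4 · 8.25 = 33.

T² ≈ 33


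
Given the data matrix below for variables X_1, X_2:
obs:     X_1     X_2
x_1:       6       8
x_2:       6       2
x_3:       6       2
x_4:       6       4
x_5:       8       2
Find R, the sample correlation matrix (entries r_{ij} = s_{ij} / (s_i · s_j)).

Step 1 — column means:
  mean(X_1) = (6 + 6 + 6 + 6 + 8) / 5 = 32/5 = 6.4
  mean(X_2) = (8 + 2 + 2 + 4 + 2) / 5 = 18/5 = 3.6

Step 2 — sample variances and covariances s[i,j] = (1/(n-1)) · Σ_k (x_{k,i} - mean_i) · (x_{k,j} - mean_j), with n-1 = 4:
  s[X_1,X_1] = ((-0.4)·(-0.4) + (-0.4)·(-0.4) + (-0.4)·(-0.4) + (-0.4)·(-0.4) + (1.6)·(1.6)) / 4 = 3.2/4 = 0.8
  s[X_1,X_2] = ((-0.4)·(4.4) + (-0.4)·(-1.6) + (-0.4)·(-1.6) + (-0.4)·(0.4) + (1.6)·(-1.6)) / 4 = -3.2/4 = -0.8
  s[X_2,X_2] = ((4.4)·(4.4) + (-1.6)·(-1.6) + (-1.6)·(-1.6) + (0.4)·(0.4) + (-1.6)·(-1.6)) / 4 = 27.2/4 = 6.8
  Sample standard deviations s_i = √(s[i,i]):
  s(X_1) = √(0.8) = 0.8944
  s(X_2) = √(6.8) = 2.6077

Step 3 — r_{ij} = s_{ij} / (s_i · s_j):
  r[X_1,X_1] = 1 (diagonal).
  r[X_1,X_2] = -0.8 / (0.8944 · 2.6077) = -0.8 / 2.3324 = -0.343
  r[X_2,X_2] = 1 (diagonal).

R is symmetric with unit diagonal. Assembling:

R = [[1, -0.343],
 [-0.343, 1]]


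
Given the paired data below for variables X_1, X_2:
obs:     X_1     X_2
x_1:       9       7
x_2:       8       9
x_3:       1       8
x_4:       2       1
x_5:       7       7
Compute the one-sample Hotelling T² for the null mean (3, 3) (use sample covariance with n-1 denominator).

Step 1 — sample mean vector:
  mean(X_1) = (9 + 8 + 1 + 2 + 7) / 5 = 27/5 = 5.4
  mean(X_2) = (7 + 9 + 8 + 1 + 7) / 5 = 32/5 = 6.4
  x̄ = (5.4, 6.4),  deviation x̄ - mu_0 = (5.4, 6.4) - (3, 3) = (2.4, 3.4).

Step 2 — sample covariance matrix, S[i,j] = (1/(n-1)) · Σ_k (x_{k,i} - mean_i) · (x_{k,j} - mean_j), divisor n-1 = 4:
  S[X_1,X_1] = ((3.6)·(3.6) + (2.6)·(2.6) + (-4.4)·(-4.4) + (-3.4)·(-3.4) + (1.6)·(1.6)) / 4 = 53.2/4 = 13.3
  S[X_1,X_2] = ((3.6)·(0.6) + (2.6)·(2.6) + (-4.4)·(1.6) + (-3.4)·(-5.4) + (1.6)·(0.6)) / 4 = 21.2/4 = 5.3
  S[X_2,X_2] = ((0.6)·(0.6) + (2.6)·(2.6) + (1.6)·(1.6) + (-5.4)·(-5.4) + (0.6)·(0.6)) / 4 = 39.2/4 = 9.8
  S = [[13.3, 5.3],
 [5.3, 9.8]].

Step 3 — invert S. det(S) = 13.3·9.8 - (5.3)² = 102.25.
  S^{-1} = (1/det) · [[d, -b], [-b, a]] = [[0.0958, -0.0518],
 [-0.0518, 0.1301]].

Step 4 — quadratic form (x̄ - mu_0)^T · S^{-1} · (x̄ - mu_0):
  S^{-1} · (x̄ - mu_0) = (0.0538, 0.3178),
  (x̄ - mu_0)^T · [...] = (2.4)·(0.0538) + (3.4)·(0.3178) = 1.2098.

Step 5 — scale by n: T² = 5 · 1.2098 = 6.0489.

T² ≈ 6.0489


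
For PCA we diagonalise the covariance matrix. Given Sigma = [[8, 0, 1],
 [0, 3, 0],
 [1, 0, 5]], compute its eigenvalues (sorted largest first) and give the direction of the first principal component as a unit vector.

Step 1 — characteristic polynomial p(λ) = det(λI - Sigma) = λ³ - tr·λ² + c_1·λ - det, where tr = trace, c_1 = sum of the principal 2×2 minors, det = det(Sigma):
  tr = 8 + 3 + 5 = 16,
  c_1 = (8·3 - (0)²) + (8·5 - (1)²) + (3·5 - (0)²) = 24 + 39 + 15 = 78,
  det = 8·(3·5 - (0)²) - (0)·((0)·5 - (0)·(1)) + (1)·((0)·(0) - 3·(1)) = 8·(15) - (0)·(0) + (1)·(-3) = 117.
  So p(λ) = λ³ - 16λ² + 78λ - 117.
Step 2 — look for an integer root (rational root theorem: any rational root is an integer divisor of 117). Testing λ = 3:
  p(3) = 27 - 144 + 234 - 117 = 0  ✓
  Dividing out (λ - 3): p(λ) = (λ - 3)(λ² - 13λ + 39).
Step 3 — remaining eigenvalues from the quadratic λ² - 13λ + 39 = 0:
  Δ = 13² - 4·39 = 169 - 156 = 13,  λ = (13 ± √13)/2 = (13 ± 3.6056)/2 ≈ 8.3028 or 4.6972.
  Sorted: λ_1 = 8.3028,  λ_2 = 4.6972,  λ_3 = 3  (check: sum = 16 = tr ✓).

Step 4 — unit eigenvector for λ_1 ≈ 8.3028: v spans the null space of (Sigma - λ_1 I), whose rows are
  r_1 = (-0.3028, 0, 1),  r_2 = (0, -5.3028, 0),  r_3 = (1, 0, -3.3028).
  v is orthogonal to every row, so take v ∝ r_1 × r_2 = ((0)·(0) - (1)·(-5.3028), (1)·(0) - (-0.3028)·(0), (-0.3028)·(-5.3028) - (0)·(0)) ≈ (5.3028, 0, 1.6056).
  Let u = (5.3028, 0, 1.6056).
  ||u|| = √((5.3028)² + (0)² + (1.6056)²) = √(30.6972) ≈ 5.5405,  v_1 = u/||u|| ≈ (0.9571, 0, 0.2898) (||v_1|| = 1).

λ_1 = 8.3028,  λ_2 = 4.6972,  λ_3 = 3;  v_1 ≈ (0.9571, 0, 0.2898)


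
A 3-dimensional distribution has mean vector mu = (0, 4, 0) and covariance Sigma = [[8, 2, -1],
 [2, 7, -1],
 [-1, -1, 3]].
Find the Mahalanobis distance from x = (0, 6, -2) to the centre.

Step 1 — centre the observation: (x - mu) = (0, 2, -2).

Step 2 — invert Sigma (cofactor / det for 3×3, or solve directly):
  Sigma^{-1} = [[0.1379, -0.0345, 0.0345],
 [-0.0345, 0.1586, 0.0414],
 [0.0345, 0.0414, 0.3586]].

Step 3 — form the quadratic (x - mu)^T · Sigma^{-1} · (x - mu):
  Sigma^{-1} · (x - mu) = (-0.1379, 0.2345, -0.6345).
  (x - mu)^T · [Sigma^{-1} · (x - mu)] = (0)·(-0.1379) + (2)·(0.2345) + (-2)·(-0.6345) = 1.7379.

Step 4 — take square root: d = √(1.7379) ≈ 1.3183.

d(x, mu) = √(1.7379) ≈ 1.3183


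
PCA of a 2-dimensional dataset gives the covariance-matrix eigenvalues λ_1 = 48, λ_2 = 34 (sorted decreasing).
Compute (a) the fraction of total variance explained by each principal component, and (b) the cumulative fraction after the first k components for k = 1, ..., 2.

Step 1 — total variance = trace(Sigma) = Σ λ_i = 48 + 34 = 82.

Step 2 — fraction explained by component i = λ_i / Σ λ:
  PC1: 48/82 = 0.5854
  PC2: 34/82 = 0.4146

Step 3 — cumulative fraction after k components = (λ_1 + ... + λ_k) / Σ λ:
  k = 1: 48/82 = 0.5854
  k = 2: (48 + 34)/82 = 82/82 = 1

Summary (fraction, with percent):

explained: PC1 0.5854 (58.54%), PC2 0.4146 (41.46%);  cumulative: 0.5854, 1


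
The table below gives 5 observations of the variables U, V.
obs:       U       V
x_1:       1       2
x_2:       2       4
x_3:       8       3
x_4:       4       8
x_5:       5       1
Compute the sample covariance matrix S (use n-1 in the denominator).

Step 1 — column means:
  mean(U) = (1 + 2 + 8 + 4 + 5) / 5 = 20/5 = 4
  mean(V) = (2 + 4 + 3 + 8 + 1) / 5 = 18/5 = 3.6

Step 2 — sample covariance S[i,j] = (1/(n-1)) · Σ_k (x_{k,i} - mean_i) · (x_{k,j} - mean_j), with n-1 = 4.
  S[U,U] = ((-3)·(-3) + (-2)·(-2) + (4)·(4) + (0)·(0) + (1)·(1)) / 4 = 30/4 = 7.5
  S[U,V] = ((-3)·(-1.6) + (-2)·(0.4) + (4)·(-0.6) + (0)·(4.4) + (1)·(-2.6)) / 4 = -1/4 = -0.25
  S[V,V] = ((-1.6)·(-1.6) + (0.4)·(0.4) + (-0.6)·(-0.6) + (4.4)·(4.4) + (-2.6)·(-2.6)) / 4 = 29.2/4 = 7.3

S is symmetric (S[j,i] = S[i,j]). Assembling:

S = [[7.5, -0.25],
 [-0.25, 7.3]]


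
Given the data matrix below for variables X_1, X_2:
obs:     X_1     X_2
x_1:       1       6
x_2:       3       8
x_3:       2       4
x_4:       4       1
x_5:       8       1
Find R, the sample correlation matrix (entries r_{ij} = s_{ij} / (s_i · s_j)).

Step 1 — column means:
  mean(X_1) = (1 + 3 + 2 + 4 + 8) / 5 = 18/5 = 3.6
  mean(X_2) = (6 + 8 + 4 + 1 + 1) / 5 = 20/5 = 4

Step 2 — sample variances and covariances s[i,j] = (1/(n-1)) · Σ_k (x_{k,i} - mean_i) · (x_{k,j} - mean_j), with n-1 = 4:
  s[X_1,X_1] = ((-2.6)·(-2.6) + (-0.6)·(-0.6) + (-1.6)·(-1.6) + (0.4)·(0.4) + (4.4)·(4.4)) / 4 = 29.2/4 = 7.3
  s[X_1,X_2] = ((-2.6)·(2) + (-0.6)·(4) + (-1.6)·(0) + (0.4)·(-3) + (4.4)·(-3)) / 4 = -22/4 = -5.5
  s[X_2,X_2] = ((2)·(2) + (4)·(4) + (0)·(0) + (-3)·(-3) + (-3)·(-3)) / 4 = 38/4 = 9.5
  Sample standard deviations s_i = √(s[i,i]):
  s(X_1) = √(7.3) = 2.7019
  s(X_2) = √(9.5) = 3.0822

Step 3 — r_{ij} = s_{ij} / (s_i · s_j):
  r[X_1,X_1] = 1 (diagonal).
  r[X_1,X_2] = -5.5 / (2.7019 · 3.0822) = -5.5 / 8.3277 = -0.6604
  r[X_2,X_2] = 1 (diagonal).

R is symmetric with unit diagonal. Assembling:

R = [[1, -0.6604],
 [-0.6604, 1]]


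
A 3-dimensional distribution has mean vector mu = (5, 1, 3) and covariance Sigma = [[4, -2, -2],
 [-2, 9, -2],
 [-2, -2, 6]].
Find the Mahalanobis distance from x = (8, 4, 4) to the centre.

Step 1 — centre the observation: (x - mu) = (3, 3, 1).

Step 2 — invert Sigma (cofactor / det for 3×3, or solve directly):
  Sigma^{-1} = [[0.4032, 0.129, 0.1774],
 [0.129, 0.1613, 0.0968],
 [0.1774, 0.0968, 0.2581]].

Step 3 — form the quadratic (x - mu)^T · Sigma^{-1} · (x - mu):
  Sigma^{-1} · (x - mu) = (1.7742, 0.9677, 1.0806).
  (x - mu)^T · [Sigma^{-1} · (x - mu)] = (3)·(1.7742) + (3)·(0.9677) + (1)·(1.0806) = 9.3065.

Step 4 — take square root: d = √(9.3065) ≈ 3.0506.

d(x, mu) = √(9.3065) ≈ 3.0506


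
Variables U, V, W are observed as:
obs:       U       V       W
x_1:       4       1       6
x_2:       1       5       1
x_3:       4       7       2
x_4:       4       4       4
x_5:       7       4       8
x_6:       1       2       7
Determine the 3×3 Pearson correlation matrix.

Step 1 — column means:
  mean(U) = (4 + 1 + 4 + 4 + 7 + 1) / 6 = 21/6 = 3.5
  mean(V) = (1 + 5 + 7 + 4 + 4 + 2) / 6 = 23/6 = 3.8333
  mean(W) = (6 + 1 + 2 + 4 + 8 + 7) / 6 = 28/6 = 4.6667

Step 2 — sample variances and covariances s[i,j] = (1/(n-1)) · Σ_k (x_{k,i} - mean_i) · (x_{k,j} - mean_j), with n-1 = 5:
  s[U,U] = ((0.5)·(0.5) + (-2.5)·(-2.5) + (0.5)·(0.5) + (0.5)·(0.5) + (3.5)·(3.5) + (-2.5)·(-2.5)) / 5 = 25.5/5 = 5.1
  s[U,V] = ((0.5)·(-2.8333) + (-2.5)·(1.1667) + (0.5)·(3.1667) + (0.5)·(0.1667) + (3.5)·(0.1667) + (-2.5)·(-1.8333)) / 5 = 2.5/5 = 0.5
  s[U,W] = ((0.5)·(1.3333) + (-2.5)·(-3.6667) + (0.5)·(-2.6667) + (0.5)·(-0.6667) + (3.5)·(3.3333) + (-2.5)·(2.3333)) / 5 = 14/5 = 2.8
  s[V,V] = ((-2.8333)·(-2.8333) + (1.1667)·(1.1667) + (3.1667)·(3.1667) + (0.1667)·(0.1667) + (0.1667)·(0.1667) + (-1.8333)·(-1.8333)) / 5 = 22.8333/5 = 4.5667
  s[V,W] = ((-2.8333)·(1.3333) + (1.1667)·(-3.6667) + (3.1667)·(-2.6667) + (0.1667)·(-0.6667) + (0.1667)·(3.3333) + (-1.8333)·(2.3333)) / 5 = -20.3333/5 = -4.0667
  s[W,W] = ((1.3333)·(1.3333) + (-3.6667)·(-3.6667) + (-2.6667)·(-2.6667) + (-0.6667)·(-0.6667) + (3.3333)·(3.3333) + (2.3333)·(2.3333)) / 5 = 39.3333/5 = 7.8667
  Sample standard deviations s_i = √(s[i,i]):
  s(U) = √(5.1) = 2.2583
  s(V) = √(4.5667) = 2.137
  s(W) = √(7.8667) = 2.8048

Step 3 — r_{ij} = s_{ij} / (s_i · s_j):
  r[U,U] = 1 (diagonal).
  r[U,V] = 0.5 / (2.2583 · 2.137) = 0.5 / 4.826 = 0.1036
  r[U,W] = 2.8 / (2.2583 · 2.8048) = 2.8 / 6.334 = 0.4421
  r[V,V] = 1 (diagonal).
  r[V,W] = -4.0667 / (2.137 · 2.8048) = -4.0667 / 5.9937 = -0.6785
  r[W,W] = 1 (diagonal).

R is symmetric with unit diagonal. Assembling:

R = [[1, 0.1036, 0.4421],
 [0.1036, 1, -0.6785],
 [0.4421, -0.6785, 1]]


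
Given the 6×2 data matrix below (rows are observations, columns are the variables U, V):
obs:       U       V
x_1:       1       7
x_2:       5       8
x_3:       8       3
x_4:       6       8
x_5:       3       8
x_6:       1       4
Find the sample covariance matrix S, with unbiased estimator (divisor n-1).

Step 1 — column means:
  mean(U) = (1 + 5 + 8 + 6 + 3 + 1) / 6 = 24/6 = 4
  mean(V) = (7 + 8 + 3 + 8 + 8 + 4) / 6 = 38/6 = 6.3333

Step 2 — sample covariance S[i,j] = (1/(n-1)) · Σ_k (x_{k,i} - mean_i) · (x_{k,j} - mean_j), with n-1 = 5.
  S[U,U] = ((-3)·(-3) + (1)·(1) + (4)·(4) + (2)·(2) + (-1)·(-1) + (-3)·(-3)) / 5 = 40/5 = 8
  S[U,V] = ((-3)·(0.6667) + (1)·(1.6667) + (4)·(-3.3333) + (2)·(1.6667) + (-1)·(1.6667) + (-3)·(-2.3333)) / 5 = -5/5 = -1
  S[V,V] = ((0.6667)·(0.6667) + (1.6667)·(1.6667) + (-3.3333)·(-3.3333) + (1.6667)·(1.6667) + (1.6667)·(1.6667) + (-2.3333)·(-2.3333)) / 5 = 25.3333/5 = 5.0667

S is symmetric (S[j,i] = S[i,j]). Assembling:

S = [[8, -1],
 [-1, 5.0667]]


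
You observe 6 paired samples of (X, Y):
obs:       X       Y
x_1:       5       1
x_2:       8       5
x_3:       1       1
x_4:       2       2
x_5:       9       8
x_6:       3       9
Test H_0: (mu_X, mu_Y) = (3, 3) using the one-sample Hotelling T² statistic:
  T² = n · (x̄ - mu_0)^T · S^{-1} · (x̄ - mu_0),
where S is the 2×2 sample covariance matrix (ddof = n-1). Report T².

Step 1 — sample mean vector:
  mean(X) = (5 + 8 + 1 + 2 + 9 + 3) / 6 = 28/6 = 4.6667
  mean(Y) = (1 + 5 + 1 + 2 + 8 + 9) / 6 = 26/6 = 4.3333
  x̄ = (4.6667, 4.3333),  deviation x̄ - mu_0 = (4.6667, 4.3333) - (3, 3) = (1.6667, 1.3333).

Step 2 — sample covariance matrix, S[i,j] = (1/(n-1)) · Σ_k (x_{k,i} - mean_i) · (x_{k,j} - mean_j), divisor n-1 = 5:
  S[X,X] = ((0.3333)·(0.3333) + (3.3333)·(3.3333) + (-3.6667)·(-3.6667) + (-2.6667)·(-2.6667) + (4.3333)·(4.3333) + (-1.6667)·(-1.6667)) / 5 = 53.3333/5 = 10.6667
  S[X,Y] = ((0.3333)·(-3.3333) + (3.3333)·(0.6667) + (-3.6667)·(-3.3333) + (-2.6667)·(-2.3333) + (4.3333)·(3.6667) + (-1.6667)·(4.6667)) / 5 = 27.6667/5 = 5.5333
  S[Y,Y] = ((-3.3333)·(-3.3333) + (0.6667)·(0.6667) + (-3.3333)·(-3.3333) + (-2.3333)·(-2.3333) + (3.6667)·(3.6667) + (4.6667)·(4.6667)) / 5 = 63.3333/5 = 12.6667
  S = [[10.6667, 5.5333],
 [5.5333, 12.6667]].

Step 3 — invert S. det(S) = 10.6667·12.6667 - (5.5333)² = 104.4933.
  S^{-1} = (1/det) · [[d, -b], [-b, a]] = [[0.1212, -0.053],
 [-0.053, 0.1021]].

Step 4 — quadratic form (x̄ - mu_0)^T · S^{-1} · (x̄ - mu_0):
  S^{-1} · (x̄ - mu_0) = (0.1314, 0.0478),
  (x̄ - mu_0)^T · [...] = (1.6667)·(0.1314) + (1.3333)·(0.0478) = 0.2828.

Step 5 — scale by n: T² = 6 · 0.2828 = 1.6971.

T² ≈ 1.6971


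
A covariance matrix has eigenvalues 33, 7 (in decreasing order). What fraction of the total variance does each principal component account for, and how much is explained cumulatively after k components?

Step 1 — total variance = trace(Sigma) = Σ λ_i = 33 + 7 = 40.

Step 2 — fraction explained by component i = λ_i / Σ λ:
  PC1: 33/40 = 0.825
  PC2: 7/40 = 0.175

Step 3 — cumulative fraction after k components = (λ_1 + ... + λ_k) / Σ λ:
  k = 1: 33/40 = 0.825
  k = 2: (33 + 7)/40 = 40/40 = 1

Summary (fraction, with percent):

explained: PC1 0.825 (82.5%), PC2 0.175 (17.5%);  cumulative: 0.825, 1


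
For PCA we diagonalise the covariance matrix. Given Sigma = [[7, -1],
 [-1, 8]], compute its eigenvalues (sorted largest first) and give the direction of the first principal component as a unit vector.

Step 1 — characteristic polynomial of 2×2 Sigma:
  det(Sigma - λI) = λ² - trace · λ + det = 0.
  trace = 7 + 8 = 15, det = 7·8 - (-1)² = 55.
Step 2 — discriminant:
  Δ = trace² - 4·det = 225 - 220 = 5.
Step 3 — eigenvalues:
  λ = (trace ± √Δ)/2 = (15 ± 2.2361)/2,
  λ_1 = 8.618,  λ_2 = 6.382.

Step 4 — unit eigenvector for λ_1: solve (Sigma - λ_1 I)v = 0. First row:
  (7 - 8.618)·v_x + (-1)·v_y = 0, i.e. (-1.618)·v_x + (-1)·v_y = 0,
  so v ∝ (b, λ_1 - a) = (-1, 1.618); multiply by -1 so the first entry is positive: u = (1, -1.618).
  ||u|| = √((1)² + (-1.618)²) = √(3.618) ≈ 1.9021,
  v_1 = u/||u|| ≈ (0.5257, -0.8507) (||v_1|| = 1).

λ_1 = 8.618,  λ_2 = 6.382;  v_1 ≈ (0.5257, -0.8507)


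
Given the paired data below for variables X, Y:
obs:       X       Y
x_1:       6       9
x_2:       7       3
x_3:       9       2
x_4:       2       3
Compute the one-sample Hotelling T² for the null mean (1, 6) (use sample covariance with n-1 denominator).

Step 1 — sample mean vector:
  mean(X) = (6 + 7 + 9 + 2) / 4 = 24/4 = 6
  mean(Y) = (9 + 3 + 2 + 3) / 4 = 17/4 = 4.25
  x̄ = (6, 4.25),  deviation x̄ - mu_0 = (6, 4.25) - (1, 6) = (5, -1.75).

Step 2 — sample covariance matrix, S[i,j] = (1/(n-1)) · Σ_k (x_{k,i} - mean_i) · (x_{k,j} - mean_j), divisor n-1 = 3:
  S[X,X] = ((0)·(0) + (1)·(1) + (3)·(3) + (-4)·(-4)) / 3 = 26/3 = 8.6667
  S[X,Y] = ((0)·(4.75) + (1)·(-1.25) + (3)·(-2.25) + (-4)·(-1.25)) / 3 = -3/3 = -1
  S[Y,Y] = ((4.75)·(4.75) + (-1.25)·(-1.25) + (-2.25)·(-2.25) + (-1.25)·(-1.25)) / 3 = 30.75/3 = 10.25
  S = [[8.6667, -1],
 [-1, 10.25]].

Step 3 — invert S. det(S) = 8.6667·10.25 - (-1)² = 87.8333.
  S^{-1} = (1/det) · [[d, -b], [-b, a]] = [[0.1167, 0.0114],
 [0.0114, 0.0987]].

Step 4 — quadratic form (x̄ - mu_0)^T · S^{-1} · (x̄ - mu_0):
  S^{-1} · (x̄ - mu_0) = (0.5636, -0.1157),
  (x̄ - mu_0)^T · [...] = (5)·(0.5636) + (-1.75)·(-0.1157) = 3.0204.

Step 5 — scale by n: T² = 4 · 3.0204 = 12.0816.

T² ≈ 12.0816


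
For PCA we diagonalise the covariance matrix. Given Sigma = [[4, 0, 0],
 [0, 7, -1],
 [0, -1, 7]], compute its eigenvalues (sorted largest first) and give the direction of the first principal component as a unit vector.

Step 1 — characteristic polynomial p(λ) = det(λI - Sigma) = λ³ - tr·λ² + c_1·λ - det, where tr = trace, c_1 = sum of the principal 2×2 minors, det = det(Sigma):
  tr = 4 + 7 + 7 = 18,
  c_1 = (4·7 - (0)²) + (4·7 - (0)²) + (7·7 - (-1)²) = 28 + 28 + 48 = 104,
  det = 4·(7·7 - (-1)²) - (0)·((0)·7 - (-1)·(0)) + (0)·((0)·(-1) - 7·(0)) = 4·(48) - (0)·(0) + (0)·(0) = 192.
  So p(λ) = λ³ - 18λ² + 104λ - 192.
Step 2 — look for an integer root (rational root theorem: any rational root is an integer divisor of 192). Testing λ = 4:
  p(4) = 64 - 288 + 416 - 192 = 0  ✓
  Dividing out (λ - 4): p(λ) = (λ - 4)(λ² - 14λ + 48).
Step 3 — remaining eigenvalues from the quadratic λ² - 14λ + 48 = 0:
  Δ = 14² - 4·48 = 196 - 192 = 4,  λ = (14 ± √4)/2 = (14 ± 2)/2 = 8 or 6.
  Sorted: λ_1 = 8,  λ_2 = 6,  λ_3 = 4  (check: sum = 18 = tr ✓).

Step 4 — unit eigenvector for λ_1 = 8: v spans the null space of (Sigma - λ_1 I), whose rows are
  r_1 = (-4, 0, 0),  r_2 = (0, -1, -1),  r_3 = (0, -1, -1).
  v is orthogonal to every row, so take v ∝ r_1 × r_2 = ((0)·(-1) - (0)·(-1), (0)·(0) - (-4)·(-1), (-4)·(-1) - (0)·(0)) = (0, -4, 4).
  Rescale (divide by 4; multiply by -1 so the first nonzero entry is positive): u = (0, 1, -1).
  ||u|| = √((0)² + (1)² + (-1)²) = √(2) ≈ 1.4142,  v_1 = u/||u|| ≈ (0, 0.7071, -0.7071) (||v_1|| = 1).

λ_1 = 8,  λ_2 = 6,  λ_3 = 4;  v_1 ≈ (0, 0.7071, -0.7071)


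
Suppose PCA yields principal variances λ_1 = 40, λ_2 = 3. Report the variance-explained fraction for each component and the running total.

Step 1 — total variance = trace(Sigma) = Σ λ_i = 40 + 3 = 43.

Step 2 — fraction explained by component i = λ_i / Σ λ:
  PC1: 40/43 = 0.9302
  PC2: 3/43 = 0.0698

Step 3 — cumulative fraction after k components = (λ_1 + ... + λ_k) / Σ λ:
  k = 1: 40/43 = 0.9302
  k = 2: (40 + 3)/43 = 43/43 = 1

Summary (fraction, with percent):

explained: PC1 0.9302 (93.02%), PC2 0.0698 (6.98%);  cumulative: 0.9302, 1


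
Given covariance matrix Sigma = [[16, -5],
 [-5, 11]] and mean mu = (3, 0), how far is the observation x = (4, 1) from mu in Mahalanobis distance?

Step 1 — centre the observation: (x - mu) = (1, 1).

Step 2 — invert Sigma. det(Sigma) = 16·11 - (-5)² = 151.
  Sigma^{-1} = (1/det) · [[d, -b], [-b, a]] = [[0.0728, 0.0331],
 [0.0331, 0.106]].

Step 3 — form the quadratic (x - mu)^T · Sigma^{-1} · (x - mu):
  Sigma^{-1} · (x - mu) = (0.106, 0.1391).
  (x - mu)^T · [Sigma^{-1} · (x - mu)] = (1)·(0.106) + (1)·(0.1391) = 0.245.

Step 4 — take square root: d = √(0.245) ≈ 0.495.

d(x, mu) = √(0.245) ≈ 0.495


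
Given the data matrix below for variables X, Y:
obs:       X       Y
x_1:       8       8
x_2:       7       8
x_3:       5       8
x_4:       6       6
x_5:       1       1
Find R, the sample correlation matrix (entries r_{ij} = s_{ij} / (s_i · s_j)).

Step 1 — column means:
  mean(X) = (8 + 7 + 5 + 6 + 1) / 5 = 27/5 = 5.4
  mean(Y) = (8 + 8 + 8 + 6 + 1) / 5 = 31/5 = 6.2

Step 2 — sample variances and covariances s[i,j] = (1/(n-1)) · Σ_k (x_{k,i} - mean_i) · (x_{k,j} - mean_j), with n-1 = 4:
  s[X,X] = ((2.6)·(2.6) + (1.6)·(1.6) + (-0.4)·(-0.4) + (0.6)·(0.6) + (-4.4)·(-4.4)) / 4 = 29.2/4 = 7.3
  s[X,Y] = ((2.6)·(1.8) + (1.6)·(1.8) + (-0.4)·(1.8) + (0.6)·(-0.2) + (-4.4)·(-5.2)) / 4 = 29.6/4 = 7.4
  s[Y,Y] = ((1.8)·(1.8) + (1.8)·(1.8) + (1.8)·(1.8) + (-0.2)·(-0.2) + (-5.2)·(-5.2)) / 4 = 36.8/4 = 9.2
  Sample standard deviations s_i = √(s[i,i]):
  s(X) = √(7.3) = 2.7019
  s(Y) = √(9.2) = 3.0332

Step 3 — r_{ij} = s_{ij} / (s_i · s_j):
  r[X,X] = 1 (diagonal).
  r[X,Y] = 7.4 / (2.7019 · 3.0332) = 7.4 / 8.1951 = 0.903
  r[Y,Y] = 1 (diagonal).

R is symmetric with unit diagonal. Assembling:

R = [[1, 0.903],
 [0.903, 1]]


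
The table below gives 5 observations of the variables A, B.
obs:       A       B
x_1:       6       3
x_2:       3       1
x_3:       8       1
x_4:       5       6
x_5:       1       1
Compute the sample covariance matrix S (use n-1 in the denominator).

Step 1 — column means:
  mean(A) = (6 + 3 + 8 + 5 + 1) / 5 = 23/5 = 4.6
  mean(B) = (3 + 1 + 1 + 6 + 1) / 5 = 12/5 = 2.4

Step 2 — sample covariance S[i,j] = (1/(n-1)) · Σ_k (x_{k,i} - mean_i) · (x_{k,j} - mean_j), with n-1 = 4.
  S[A,A] = ((1.4)·(1.4) + (-1.6)·(-1.6) + (3.4)·(3.4) + (0.4)·(0.4) + (-3.6)·(-3.6)) / 4 = 29.2/4 = 7.3
  S[A,B] = ((1.4)·(0.6) + (-1.6)·(-1.4) + (3.4)·(-1.4) + (0.4)·(3.6) + (-3.6)·(-1.4)) / 4 = 4.8/4 = 1.2
  S[B,B] = ((0.6)·(0.6) + (-1.4)·(-1.4) + (-1.4)·(-1.4) + (3.6)·(3.6) + (-1.4)·(-1.4)) / 4 = 19.2/4 = 4.8

S is symmetric (S[j,i] = S[i,j]). Assembling:

S = [[7.3, 1.2],
 [1.2, 4.8]]


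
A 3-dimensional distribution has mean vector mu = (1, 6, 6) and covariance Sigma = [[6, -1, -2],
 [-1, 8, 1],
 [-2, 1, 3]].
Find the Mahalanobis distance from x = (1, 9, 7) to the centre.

Step 1 — centre the observation: (x - mu) = (0, 3, 1).

Step 2 — invert Sigma (cofactor / det for 3×3, or solve directly):
  Sigma^{-1} = [[0.215, 0.0093, 0.1402],
 [0.0093, 0.1308, -0.0374],
 [0.1402, -0.0374, 0.4393]].

Step 3 — form the quadratic (x - mu)^T · Sigma^{-1} · (x - mu):
  Sigma^{-1} · (x - mu) = (0.1682, 0.3551, 0.3271).
  (x - mu)^T · [Sigma^{-1} · (x - mu)] = (0)·(0.1682) + (3)·(0.3551) + (1)·(0.3271) = 1.3925.

Step 4 — take square root: d = √(1.3925) ≈ 1.1801.

d(x, mu) = √(1.3925) ≈ 1.1801


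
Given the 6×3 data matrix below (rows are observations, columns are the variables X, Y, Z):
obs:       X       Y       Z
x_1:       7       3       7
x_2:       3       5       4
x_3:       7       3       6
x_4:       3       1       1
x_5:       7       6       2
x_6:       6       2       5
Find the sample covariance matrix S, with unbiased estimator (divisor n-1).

Step 1 — column means:
  mean(X) = (7 + 3 + 7 + 3 + 7 + 6) / 6 = 33/6 = 5.5
  mean(Y) = (3 + 5 + 3 + 1 + 6 + 2) / 6 = 20/6 = 3.3333
  mean(Z) = (7 + 4 + 6 + 1 + 2 + 5) / 6 = 25/6 = 4.1667

Step 2 — sample covariance S[i,j] = (1/(n-1)) · Σ_k (x_{k,i} - mean_i) · (x_{k,j} - mean_j), with n-1 = 5.
  S[X,X] = ((1.5)·(1.5) + (-2.5)·(-2.5) + (1.5)·(1.5) + (-2.5)·(-2.5) + (1.5)·(1.5) + (0.5)·(0.5)) / 5 = 19.5/5 = 3.9
  S[X,Y] = ((1.5)·(-0.3333) + (-2.5)·(1.6667) + (1.5)·(-0.3333) + (-2.5)·(-2.3333) + (1.5)·(2.6667) + (0.5)·(-1.3333)) / 5 = 4/5 = 0.8
  S[X,Z] = ((1.5)·(2.8333) + (-2.5)·(-0.1667) + (1.5)·(1.8333) + (-2.5)·(-3.1667) + (1.5)·(-2.1667) + (0.5)·(0.8333)) / 5 = 12.5/5 = 2.5
  S[Y,Y] = ((-0.3333)·(-0.3333) + (1.6667)·(1.6667) + (-0.3333)·(-0.3333) + (-2.3333)·(-2.3333) + (2.6667)·(2.6667) + (-1.3333)·(-1.3333)) / 5 = 17.3333/5 = 3.4667
  S[Y,Z] = ((-0.3333)·(2.8333) + (1.6667)·(-0.1667) + (-0.3333)·(1.8333) + (-2.3333)·(-3.1667) + (2.6667)·(-2.1667) + (-1.3333)·(0.8333)) / 5 = -1.3333/5 = -0.2667
  S[Z,Z] = ((2.8333)·(2.8333) + (-0.1667)·(-0.1667) + (1.8333)·(1.8333) + (-3.1667)·(-3.1667) + (-2.1667)·(-2.1667) + (0.8333)·(0.8333)) / 5 = 26.8333/5 = 5.3667

S is symmetric (S[j,i] = S[i,j]). Assembling:

S = [[3.9, 0.8, 2.5],
 [0.8, 3.4667, -0.2667],
 [2.5, -0.2667, 5.3667]]


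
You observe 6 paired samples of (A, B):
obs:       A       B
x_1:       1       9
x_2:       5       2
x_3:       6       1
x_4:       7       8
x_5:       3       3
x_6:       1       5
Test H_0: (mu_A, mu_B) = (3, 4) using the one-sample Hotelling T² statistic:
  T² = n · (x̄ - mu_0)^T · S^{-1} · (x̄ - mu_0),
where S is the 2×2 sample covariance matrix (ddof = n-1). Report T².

Step 1 — sample mean vector:
  mean(A) = (1 + 5 + 6 + 7 + 3 + 1) / 6 = 23/6 = 3.8333
  mean(B) = (9 + 2 + 1 + 8 + 3 + 5) / 6 = 28/6 = 4.6667
  x̄ = (3.8333, 4.6667),  deviation x̄ - mu_0 = (3.8333, 4.6667) - (3, 4) = (0.8333, 0.6667).

Step 2 — sample covariance matrix, S[i,j] = (1/(n-1)) · Σ_k (x_{k,i} - mean_i) · (x_{k,j} - mean_j), divisor n-1 = 5:
  S[A,A] = ((-2.8333)·(-2.8333) + (1.1667)·(1.1667) + (2.1667)·(2.1667) + (3.1667)·(3.1667) + (-0.8333)·(-0.8333) + (-2.8333)·(-2.8333)) / 5 = 32.8333/5 = 6.5667
  S[A,B] = ((-2.8333)·(4.3333) + (1.1667)·(-2.6667) + (2.1667)·(-3.6667) + (3.1667)·(3.3333) + (-0.8333)·(-1.6667) + (-2.8333)·(0.3333)) / 5 = -12.3333/5 = -2.4667
  S[B,B] = ((4.3333)·(4.3333) + (-2.6667)·(-2.6667) + (-3.6667)·(-3.6667) + (3.3333)·(3.3333) + (-1.6667)·(-1.6667) + (0.3333)·(0.3333)) / 5 = 53.3333/5 = 10.6667
  S = [[6.5667, -2.4667],
 [-2.4667, 10.6667]].

Step 3 — invert S. det(S) = 6.5667·10.6667 - (-2.4667)² = 63.96.
  S^{-1} = (1/det) · [[d, -b], [-b, a]] = [[0.1668, 0.0386],
 [0.0386, 0.1027]].

Step 4 — quadratic form (x̄ - mu_0)^T · S^{-1} · (x̄ - mu_0):
  S^{-1} · (x̄ - mu_0) = (0.1647, 0.1006),
  (x̄ - mu_0)^T · [...] = (0.8333)·(0.1647) + (0.6667)·(0.1006) = 0.2043.

Step 5 — scale by n: T² = 6 · 0.2043 = 1.2258.

T² ≈ 1.2258


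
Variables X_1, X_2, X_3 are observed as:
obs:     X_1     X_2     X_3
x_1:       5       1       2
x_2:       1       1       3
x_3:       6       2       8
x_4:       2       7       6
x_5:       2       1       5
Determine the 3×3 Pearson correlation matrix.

Step 1 — column means:
  mean(X_1) = (5 + 1 + 6 + 2 + 2) / 5 = 16/5 = 3.2
  mean(X_2) = (1 + 1 + 2 + 7 + 1) / 5 = 12/5 = 2.4
  mean(X_3) = (2 + 3 + 8 + 6 + 5) / 5 = 24/5 = 4.8

Step 2 — sample variances and covariances s[i,j] = (1/(n-1)) · Σ_k (x_{k,i} - mean_i) · (x_{k,j} - mean_j), with n-1 = 4:
  s[X_1,X_1] = ((1.8)·(1.8) + (-2.2)·(-2.2) + (2.8)·(2.8) + (-1.2)·(-1.2) + (-1.2)·(-1.2)) / 4 = 18.8/4 = 4.7
  s[X_1,X_2] = ((1.8)·(-1.4) + (-2.2)·(-1.4) + (2.8)·(-0.4) + (-1.2)·(4.6) + (-1.2)·(-1.4)) / 4 = -4.4/4 = -1.1
  s[X_1,X_3] = ((1.8)·(-2.8) + (-2.2)·(-1.8) + (2.8)·(3.2) + (-1.2)·(1.2) + (-1.2)·(0.2)) / 4 = 6.2/4 = 1.55
  s[X_2,X_2] = ((-1.4)·(-1.4) + (-1.4)·(-1.4) + (-0.4)·(-0.4) + (4.6)·(4.6) + (-1.4)·(-1.4)) / 4 = 27.2/4 = 6.8
  s[X_2,X_3] = ((-1.4)·(-2.8) + (-1.4)·(-1.8) + (-0.4)·(3.2) + (4.6)·(1.2) + (-1.4)·(0.2)) / 4 = 10.4/4 = 2.6
  s[X_3,X_3] = ((-2.8)·(-2.8) + (-1.8)·(-1.8) + (3.2)·(3.2) + (1.2)·(1.2) + (0.2)·(0.2)) / 4 = 22.8/4 = 5.7
  Sample standard deviations s_i = √(s[i,i]):
  s(X_1) = √(4.7) = 2.1679
  s(X_2) = √(6.8) = 2.6077
  s(X_3) = √(5.7) = 2.3875

Step 3 — r_{ij} = s_{ij} / (s_i · s_j):
  r[X_1,X_1] = 1 (diagonal).
  r[X_1,X_2] = -1.1 / (2.1679 · 2.6077) = -1.1 / 5.6533 = -0.1946
  r[X_1,X_3] = 1.55 / (2.1679 · 2.3875) = 1.55 / 5.1759 = 0.2995
  r[X_2,X_2] = 1 (diagonal).
  r[X_2,X_3] = 2.6 / (2.6077 · 2.3875) = 2.6 / 6.2258 = 0.4176
  r[X_3,X_3] = 1 (diagonal).

R is symmetric with unit diagonal. Assembling:

R = [[1, -0.1946, 0.2995],
 [-0.1946, 1, 0.4176],
 [0.2995, 0.4176, 1]]


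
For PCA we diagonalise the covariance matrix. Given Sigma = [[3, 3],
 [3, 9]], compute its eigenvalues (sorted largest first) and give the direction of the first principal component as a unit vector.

Step 1 — characteristic polynomial of 2×2 Sigma:
  det(Sigma - λI) = λ² - trace · λ + det = 0.
  trace = 3 + 9 = 12, det = 3·9 - (3)² = 18.
Step 2 — discriminant:
  Δ = trace² - 4·det = 144 - 72 = 72.
Step 3 — eigenvalues:
  λ = (trace ± √Δ)/2 = (12 ± 8.4853)/2,
  λ_1 = 10.2426,  λ_2 = 1.7574.

Step 4 — unit eigenvector for λ_1: solve (Sigma - λ_1 I)v = 0. First row:
  (3 - 10.2426)·v_x + (3)·v_y = 0, i.e. (-7.2426)·v_x + (3)·v_y = 0,
  so v ∝ (b, λ_1 - a) = (3, 7.2426) = u.
  ||u|| = √((3)² + (7.2426)²) = √(61.4558) ≈ 7.8394,
  v_1 = u/||u|| ≈ (0.3827, 0.9239) (||v_1|| = 1).

λ_1 = 10.2426,  λ_2 = 1.7574;  v_1 ≈ (0.3827, 0.9239)


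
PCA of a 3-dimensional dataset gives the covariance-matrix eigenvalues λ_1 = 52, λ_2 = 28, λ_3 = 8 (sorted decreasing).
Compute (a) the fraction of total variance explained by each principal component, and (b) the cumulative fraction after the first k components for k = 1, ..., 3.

Step 1 — total variance = trace(Sigma) = Σ λ_i = 52 + 28 + 8 = 88.

Step 2 — fraction explained by component i = λ_i / Σ λ:
  PC1: 52/88 = 0.5909
  PC2: 28/88 = 0.3182
  PC3: 8/88 = 0.0909

Step 3 — cumulative fraction after k components = (λ_1 + ... + λ_k) / Σ λ:
  k = 1: 52/88 = 0.5909
  k = 2: (52 + 28)/88 = 80/88 = 0.9091
  k = 3: (52 + 28 + 8)/88 = 88/88 = 1

Summary (fraction, with percent):

explained: PC1 0.5909 (59.09%), PC2 0.3182 (31.82%), PC3 0.0909 (9.09%);  cumulative: 0.5909, 0.9091, 1


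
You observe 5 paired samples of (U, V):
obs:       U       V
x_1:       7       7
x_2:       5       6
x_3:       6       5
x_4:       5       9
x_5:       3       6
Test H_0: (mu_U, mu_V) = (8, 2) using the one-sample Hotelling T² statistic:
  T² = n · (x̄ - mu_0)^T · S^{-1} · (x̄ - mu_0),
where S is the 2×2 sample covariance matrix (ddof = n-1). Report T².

Step 1 — sample mean vector:
  mean(U) = (7 + 5 + 6 + 5 + 3) / 5 = 26/5 = 5.2
  mean(V) = (7 + 6 + 5 + 9 + 6) / 5 = 33/5 = 6.6
  x̄ = (5.2, 6.6),  deviation x̄ - mu_0 = (5.2, 6.6) - (8, 2) = (-2.8, 4.6).

Step 2 — sample covariance matrix, S[i,j] = (1/(n-1)) · Σ_k (x_{k,i} - mean_i) · (x_{k,j} - mean_j), divisor n-1 = 4:
  S[U,U] = ((1.8)·(1.8) + (-0.2)·(-0.2) + (0.8)·(0.8) + (-0.2)·(-0.2) + (-2.2)·(-2.2)) / 4 = 8.8/4 = 2.2
  S[U,V] = ((1.8)·(0.4) + (-0.2)·(-0.6) + (0.8)·(-1.6) + (-0.2)·(2.4) + (-2.2)·(-0.6)) / 4 = 0.4/4 = 0.1
  S[V,V] = ((0.4)·(0.4) + (-0.6)·(-0.6) + (-1.6)·(-1.6) + (2.4)·(2.4) + (-0.6)·(-0.6)) / 4 = 9.2/4 = 2.3
  S = [[2.2, 0.1],
 [0.1, 2.3]].

Step 3 — invert S. det(S) = 2.2·2.3 - (0.1)² = 5.05.
  S^{-1} = (1/det) · [[d, -b], [-b, a]] = [[0.4554, -0.0198],
 [-0.0198, 0.4356]].

Step 4 — quadratic form (x̄ - mu_0)^T · S^{-1} · (x̄ - mu_0):
  S^{-1} · (x̄ - mu_0) = (-1.3663, 2.0594),
  (x̄ - mu_0)^T · [...] = (-2.8)·(-1.3663) + (4.6)·(2.0594) = 13.299.

Step 5 — scale by n: T² = 5 · 13.299 = 66.495.

T² ≈ 66.495


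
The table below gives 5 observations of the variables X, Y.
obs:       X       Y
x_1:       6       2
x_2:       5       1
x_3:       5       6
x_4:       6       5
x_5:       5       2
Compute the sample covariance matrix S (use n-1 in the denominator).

Step 1 — column means:
  mean(X) = (6 + 5 + 5 + 6 + 5) / 5 = 27/5 = 5.4
  mean(Y) = (2 + 1 + 6 + 5 + 2) / 5 = 16/5 = 3.2

Step 2 — sample covariance S[i,j] = (1/(n-1)) · Σ_k (x_{k,i} - mean_i) · (x_{k,j} - mean_j), with n-1 = 4.
  S[X,X] = ((0.6)·(0.6) + (-0.4)·(-0.4) + (-0.4)·(-0.4) + (0.6)·(0.6) + (-0.4)·(-0.4)) / 4 = 1.2/4 = 0.3
  S[X,Y] = ((0.6)·(-1.2) + (-0.4)·(-2.2) + (-0.4)·(2.8) + (0.6)·(1.8) + (-0.4)·(-1.2)) / 4 = 0.6/4 = 0.15
  S[Y,Y] = ((-1.2)·(-1.2) + (-2.2)·(-2.2) + (2.8)·(2.8) + (1.8)·(1.8) + (-1.2)·(-1.2)) / 4 = 18.8/4 = 4.7

S is symmetric (S[j,i] = S[i,j]). Assembling:

S = [[0.3, 0.15],
 [0.15, 4.7]]


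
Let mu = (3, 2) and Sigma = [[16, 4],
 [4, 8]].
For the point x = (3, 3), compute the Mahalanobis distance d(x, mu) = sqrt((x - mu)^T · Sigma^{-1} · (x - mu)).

Step 1 — centre the observation: (x - mu) = (0, 1).

Step 2 — invert Sigma. det(Sigma) = 16·8 - (4)² = 112.
  Sigma^{-1} = (1/det) · [[d, -b], [-b, a]] = [[0.0714, -0.0357],
 [-0.0357, 0.1429]].

Step 3 — form the quadratic (x - mu)^T · Sigma^{-1} · (x - mu):
  Sigma^{-1} · (x - mu) = (-0.0357, 0.1429).
  (x - mu)^T · [Sigma^{-1} · (x - mu)] = (0)·(-0.0357) + (1)·(0.1429) = 0.1429.

Step 4 — take square root: d = √(0.1429) ≈ 0.378.

d(x, mu) = √(0.1429) ≈ 0.378


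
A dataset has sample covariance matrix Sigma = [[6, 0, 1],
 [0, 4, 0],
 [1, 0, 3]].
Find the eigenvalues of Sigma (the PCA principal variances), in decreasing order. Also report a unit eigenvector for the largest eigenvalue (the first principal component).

Step 1 — characteristic polynomial p(λ) = det(λI - Sigma) = λ³ - tr·λ² + c_1·λ - det, where tr = trace, c_1 = sum of the principal 2×2 minors, det = det(Sigma):
  tr = 6 + 4 + 3 = 13,
  c_1 = (6·4 - (0)²) + (6·3 - (1)²) + (4·3 - (0)²) = 24 + 17 + 12 = 53,
  det = 6·(4·3 - (0)²) - (0)·((0)·3 - (0)·(1)) + (1)·((0)·(0) - 4·(1)) = 6·(12) - (0)·(0) + (1)·(-4) = 68.
  So p(λ) = λ³ - 13λ² + 53λ - 68.
Step 2 — look for an integer root (rational root theorem: any rational root is an integer divisor of 68). Testing λ = 4:
  p(4) = 64 - 208 + 212 - 68 = 0  ✓
  Dividing out (λ - 4): p(λ) = (λ - 4)(λ² - 9λ + 17).
Step 3 — remaining eigenvalues from the quadratic λ² - 9λ + 17 = 0:
  Δ = 9² - 4·17 = 81 - 68 = 13,  λ = (9 ± √13)/2 = (9 ± 3.6056)/2 ≈ 6.3028 or 2.6972.
  Sorted: λ_1 = 6.3028,  λ_2 = 4,  λ_3 = 2.6972  (check: sum = 13 = tr ✓).

Step 4 — unit eigenvector for λ_1 ≈ 6.3028: v spans the null space of (Sigma - λ_1 I), whose rows are
  r_1 = (-0.3028, 0, 1),  r_2 = (0, -2.3028, 0),  r_3 = (1, 0, -3.3028).
  v is orthogonal to every row, so take v ∝ r_1 × r_2 = ((0)·(0) - (1)·(-2.3028), (1)·(0) - (-0.3028)·(0), (-0.3028)·(-2.3028) - (0)·(0)) ≈ (2.3028, 0, 0.6972).
  Let u = (2.3028, 0, 0.6972).
  ||u|| = √((2.3028)² + (0)² + (0.6972)²) = √(5.7889) ≈ 2.406,  v_1 = u/||u|| ≈ (0.9571, 0, 0.2898) (||v_1|| = 1).

λ_1 = 6.3028,  λ_2 = 4,  λ_3 = 2.6972;  v_1 ≈ (0.9571, 0, 0.2898)


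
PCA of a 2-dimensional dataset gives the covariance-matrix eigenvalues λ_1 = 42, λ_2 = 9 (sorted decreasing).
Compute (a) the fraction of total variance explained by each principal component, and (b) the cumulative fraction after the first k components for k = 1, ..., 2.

Step 1 — total variance = trace(Sigma) = Σ λ_i = 42 + 9 = 51.

Step 2 — fraction explained by component i = λ_i / Σ λ:
  PC1: 42/51 = 0.8235
  PC2: 9/51 = 0.1765

Step 3 — cumulative fraction after k components = (λ_1 + ... + λ_k) / Σ λ:
  k = 1: 42/51 = 0.8235
  k = 2: (42 + 9)/51 = 51/51 = 1

Summary (fraction, with percent):

explained: PC1 0.8235 (82.35%), PC2 0.1765 (17.65%);  cumulative: 0.8235, 1


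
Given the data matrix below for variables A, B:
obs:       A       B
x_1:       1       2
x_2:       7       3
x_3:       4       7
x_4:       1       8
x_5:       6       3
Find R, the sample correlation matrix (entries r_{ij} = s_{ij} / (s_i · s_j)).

Step 1 — column means:
  mean(A) = (1 + 7 + 4 + 1 + 6) / 5 = 19/5 = 3.8
  mean(B) = (2 + 3 + 7 + 8 + 3) / 5 = 23/5 = 4.6

Step 2 — sample variances and covariances s[i,j] = (1/(n-1)) · Σ_k (x_{k,i} - mean_i) · (x_{k,j} - mean_j), with n-1 = 4:
  s[A,A] = ((-2.8)·(-2.8) + (3.2)·(3.2) + (0.2)·(0.2) + (-2.8)·(-2.8) + (2.2)·(2.2)) / 4 = 30.8/4 = 7.7
  s[A,B] = ((-2.8)·(-2.6) + (3.2)·(-1.6) + (0.2)·(2.4) + (-2.8)·(3.4) + (2.2)·(-1.6)) / 4 = -10.4/4 = -2.6
  s[B,B] = ((-2.6)·(-2.6) + (-1.6)·(-1.6) + (2.4)·(2.4) + (3.4)·(3.4) + (-1.6)·(-1.6)) / 4 = 29.2/4 = 7.3
  Sample standard deviations s_i = √(s[i,i]):
  s(A) = √(7.7) = 2.7749
  s(B) = √(7.3) = 2.7019

Step 3 — r_{ij} = s_{ij} / (s_i · s_j):
  r[A,A] = 1 (diagonal).
  r[A,B] = -2.6 / (2.7749 · 2.7019) = -2.6 / 7.4973 = -0.3468
  r[B,B] = 1 (diagonal).

R is symmetric with unit diagonal. Assembling:

R = [[1, -0.3468],
 [-0.3468, 1]]


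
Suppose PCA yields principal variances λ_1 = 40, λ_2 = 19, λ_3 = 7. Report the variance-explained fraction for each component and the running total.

Step 1 — total variance = trace(Sigma) = Σ λ_i = 40 + 19 + 7 = 66.

Step 2 — fraction explained by component i = λ_i / Σ λ:
  PC1: 40/66 = 0.6061
  PC2: 19/66 = 0.2879
  PC3: 7/66 = 0.1061

Step 3 — cumulative fraction after k components = (λ_1 + ... + λ_k) / Σ λ:
  k = 1: 40/66 = 0.6061
  k = 2: (40 + 19)/66 = 59/66 = 0.8939
  k = 3: (40 + 19 + 7)/66 = 66/66 = 1

Summary (fraction, with percent):

explained: PC1 0.6061 (60.61%), PC2 0.2879 (28.79%), PC3 0.1061 (10.61%);  cumulative: 0.6061, 0.8939, 1


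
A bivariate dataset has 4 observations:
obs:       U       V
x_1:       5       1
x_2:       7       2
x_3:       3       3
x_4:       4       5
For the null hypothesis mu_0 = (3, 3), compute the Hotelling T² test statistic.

Step 1 — sample mean vector:
  mean(U) = (5 + 7 + 3 + 4) / 4 = 19/4 = 4.75
  mean(V) = (1 + 2 + 3 + 5) / 4 = 11/4 = 2.75
  x̄ = (4.75, 2.75),  deviation x̄ - mu_0 = (4.75, 2.75) - (3, 3) = (1.75, -0.25).

Step 2 — sample covariance matrix, S[i,j] = (1/(n-1)) · Σ_k (x_{k,i} - mean_i) · (x_{k,j} - mean_j), divisor n-1 = 3:
  S[U,U] = ((0.25)·(0.25) + (2.25)·(2.25) + (-1.75)·(-1.75) + (-0.75)·(-0.75)) / 3 = 8.75/3 = 2.9167
  S[U,V] = ((0.25)·(-1.75) + (2.25)·(-0.75) + (-1.75)·(0.25) + (-0.75)·(2.25)) / 3 = -4.25/3 = -1.4167
  S[V,V] = ((-1.75)·(-1.75) + (-0.75)·(-0.75) + (0.25)·(0.25) + (2.25)·(2.25)) / 3 = 8.75/3 = 2.9167
  S = [[2.9167, -1.4167],
 [-1.4167, 2.9167]].

Step 3 — invert S. det(S) = 2.9167·2.9167 - (-1.4167)² = 6.5.
  S^{-1} = (1/det) · [[d, -b], [-b, a]] = [[0.4487, 0.2179],
 [0.2179, 0.4487]].

Step 4 — quadratic form (x̄ - mu_0)^T · S^{-1} · (x̄ - mu_0):
  S^{-1} · (x̄ - mu_0) = (0.7308, 0.2692),
  (x̄ - mu_0)^T · [...] = (1.75)·(0.7308) + (-0.25)·(0.2692) = 1.2115.

Step 5 — scale by n: T² = 4 · 1.2115 = 4.8462.

T² ≈ 4.8462


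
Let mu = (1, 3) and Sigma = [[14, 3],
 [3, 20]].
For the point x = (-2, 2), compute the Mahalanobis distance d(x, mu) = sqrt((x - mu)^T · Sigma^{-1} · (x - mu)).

Step 1 — centre the observation: (x - mu) = (-3, -1).

Step 2 — invert Sigma. det(Sigma) = 14·20 - (3)² = 271.
  Sigma^{-1} = (1/det) · [[d, -b], [-b, a]] = [[0.0738, -0.0111],
 [-0.0111, 0.0517]].

Step 3 — form the quadratic (x - mu)^T · Sigma^{-1} · (x - mu):
  Sigma^{-1} · (x - mu) = (-0.2103, -0.0185).
  (x - mu)^T · [Sigma^{-1} · (x - mu)] = (-3)·(-0.2103) + (-1)·(-0.0185) = 0.6494.

Step 4 — take square root: d = √(0.6494) ≈ 0.8059.

d(x, mu) = √(0.6494) ≈ 0.8059


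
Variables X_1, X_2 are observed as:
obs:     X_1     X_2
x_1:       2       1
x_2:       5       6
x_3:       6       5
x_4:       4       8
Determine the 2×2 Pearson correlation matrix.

Step 1 — column means:
  mean(X_1) = (2 + 5 + 6 + 4) / 4 = 17/4 = 4.25
  mean(X_2) = (1 + 6 + 5 + 8) / 4 = 20/4 = 5

Step 2 — sample variances and covariances s[i,j] = (1/(n-1)) · Σ_k (x_{k,i} - mean_i) · (x_{k,j} - mean_j), with n-1 = 3:
  s[X_1,X_1] = ((-2.25)·(-2.25) + (0.75)·(0.75) + (1.75)·(1.75) + (-0.25)·(-0.25)) / 3 = 8.75/3 = 2.9167
  s[X_1,X_2] = ((-2.25)·(-4) + (0.75)·(1) + (1.75)·(0) + (-0.25)·(3)) / 3 = 9/3 = 3
  s[X_2,X_2] = ((-4)·(-4) + (1)·(1) + (0)·(0) + (3)·(3)) / 3 = 26/3 = 8.6667
  Sample standard deviations s_i = √(s[i,i]):
  s(X_1) = √(2.9167) = 1.7078
  s(X_2) = √(8.6667) = 2.9439

Step 3 — r_{ij} = s_{ij} / (s_i · s_j):
  r[X_1,X_1] = 1 (diagonal).
  r[X_1,X_2] = 3 / (1.7078 · 2.9439) = 3 / 5.0277 = 0.5967
  r[X_2,X_2] = 1 (diagonal).

R is symmetric with unit diagonal. Assembling:

R = [[1, 0.5967],
 [0.5967, 1]]
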